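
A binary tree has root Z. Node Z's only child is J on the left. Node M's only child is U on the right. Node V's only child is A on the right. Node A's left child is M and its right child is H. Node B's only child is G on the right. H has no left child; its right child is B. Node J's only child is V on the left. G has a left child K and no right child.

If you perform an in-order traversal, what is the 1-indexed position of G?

8

In-order visits the left subtree, then the node, then the right subtree.
At Z: go left to J.
  At J: go left to V.
    At V: no left child.
    Visit V.
    At V: go right to A.
      At A: go left to M.
        At M: no left child.
        Visit M.
        At M: go right to U.
          U is a leaf — visit U.
      Visit A.
      At A: go right to H.
        At H: no left child.
        Visit H.
        At H: go right to B.
          At B: no left child.
          Visit B.
          At B: go right to G.
            At G: go left to K.
              K is a leaf — visit K.
            Visit G.
            At G: no right child.
  Visit J.
  At J: no right child.
Visit Z.
At Z: no right child.
Full in-order sequence: V, M, U, A, H, B, K, G, J, Z.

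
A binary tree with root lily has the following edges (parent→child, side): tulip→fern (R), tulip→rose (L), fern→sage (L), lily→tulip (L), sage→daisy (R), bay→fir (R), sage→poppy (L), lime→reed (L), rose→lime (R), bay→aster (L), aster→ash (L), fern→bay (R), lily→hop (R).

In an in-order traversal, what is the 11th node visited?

bay

In-order visits the left subtree, then the node, then the right subtree.
At lily: go left to tulip.
  At tulip: go left to rose.
    At rose: no left child.
    Visit rose.
    At rose: go right to lime.
      At lime: go left to reed.
        reed is a leaf — visit reed.
      Visit lime.
      At lime: no right child.
  Visit tulip.
  At tulip: go right to fern.
    At fern: go left to sage.
      At sage: go left to poppy.
        poppy is a leaf — visit poppy.
      Visit sage.
      At sage: go right to daisy.
        daisy is a leaf — visit daisy.
    Visit fern.
    At fern: go right to bay.
      At bay: go left to aster.
        At aster: go left to ash.
          ash is a leaf — visit ash.
        Visit aster.
        At aster: no right child.
      Visit bay.
      At bay: go right to fir.
        fir is a leaf — visit fir.
Visit lily.
At lily: go right to hop.
  hop is a leaf — visit hop.
Full in-order sequence: rose, reed, lime, tulip, poppy, sage, daisy, fern, ash, aster, bay, fir, lily, hop.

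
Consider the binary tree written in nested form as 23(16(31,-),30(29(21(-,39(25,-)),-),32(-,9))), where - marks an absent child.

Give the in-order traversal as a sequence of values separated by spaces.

31 16 23 21 25 39 29 30 32 9

In-order visits the left subtree, then the node, then the right subtree.
At 23: go left to 16.
  At 16: go left to 31.
    31 is a leaf — visit 31.
  Visit 16.
  At 16: no right child.
Visit 23.
At 23: go right to 30.
  At 30: go left to 29.
    At 29: go left to 21.
      At 21: no left child.
      Visit 21.
      At 21: go right to 39.
        At 39: go left to 25.
          25 is a leaf — visit 25.
        Visit 39.
        At 39: no right child.
    Visit 29.
    At 29: no right child.
  Visit 30.
  At 30: go right to 32.
    At 32: no left child.
    Visit 32.
    At 32: go right to 9.
      9 is a leaf — visit 9.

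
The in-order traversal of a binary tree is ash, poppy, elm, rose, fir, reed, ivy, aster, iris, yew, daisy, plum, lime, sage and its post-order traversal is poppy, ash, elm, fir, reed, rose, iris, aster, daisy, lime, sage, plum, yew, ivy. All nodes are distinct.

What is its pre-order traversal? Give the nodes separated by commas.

ivy, rose, elm, ash, poppy, reed, fir, yew, aster, iris, plum, daisy, sage, lime

The last element of post-order is the root; it splits in-order into left and right subtrees.
Root ivy: left subtree has 6 nodes {ash, poppy, elm, rose, fir, reed}, right has 7 {aster, iris, yew, daisy, plum, lime, sage}.
  Root rose: left subtree has 3 nodes {ash, poppy, elm}, right has 2 {fir, reed}.
    Root elm: left subtree has 2 nodes {ash, poppy}, right has 0 { }.
      Root ash: left subtree has 0 nodes { }, right has 1 {poppy}.
    Root reed: left subtree has 1 node {fir}, right has 0 { }.
  Root yew: left subtree has 2 nodes {aster, iris}, right has 4 {daisy, plum, lime, sage}.
    Root aster: left subtree has 0 nodes { }, right has 1 {iris}.
    Root plum: left subtree has 1 node {daisy}, right has 2 {lime, sage}.
      Root sage: left subtree has 1 node {lime}, right has 0 { }.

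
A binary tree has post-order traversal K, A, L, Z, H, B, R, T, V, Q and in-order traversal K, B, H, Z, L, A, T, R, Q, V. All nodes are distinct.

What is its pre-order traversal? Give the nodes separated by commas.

Q, T, B, K, H, Z, L, A, R, V

The last element of post-order is the root; it splits in-order into left and right subtrees.
Root Q: left subtree has 8 nodes {K, B, H, Z, L, A, T, R}, right has 1 {V}.
  Root T: left subtree has 6 nodes {K, B, H, Z, L, A}, right has 1 {R}.
    Root B: left subtree has 1 node {K}, right has 4 {H, Z, L, A}.
      Root H: left subtree has 0 nodes { }, right has 3 {Z, L, A}.
        Root Z: left subtree has 0 nodes { }, right has 2 {L, A}.
          Root L: left subtree has 0 nodes { }, right has 1 {A}.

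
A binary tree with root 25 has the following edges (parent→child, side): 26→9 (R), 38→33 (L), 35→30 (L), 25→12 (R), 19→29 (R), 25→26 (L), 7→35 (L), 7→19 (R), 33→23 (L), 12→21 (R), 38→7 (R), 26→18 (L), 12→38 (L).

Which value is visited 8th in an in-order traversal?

30

In-order visits the left subtree, then the node, then the right subtree.
At 25: go left to 26.
  At 26: go left to 18.
    18 is a leaf — visit 18.
  Visit 26.
  At 26: go right to 9.
    9 is a leaf — visit 9.
Visit 25.
At 25: go right to 12.
  At 12: go left to 38.
    At 38: go left to 33.
      At 33: go left to 23.
        23 is a leaf — visit 23.
      Visit 33.
      At 33: no right child.
    Visit 38.
    At 38: go right to 7.
      At 7: go left to 35.
        At 35: go left to 30.
          30 is a leaf — visit 30.
        Visit 35.
        At 35: no right child.
      Visit 7.
      At 7: go right to 19.
        At 19: no left child.
        Visit 19.
        At 19: go right to 29.
          29 is a leaf — visit 29.
  Visit 12.
  At 12: go right to 21.
    21 is a leaf — visit 21.
Full in-order sequence: 18, 26, 9, 25, 23, 33, 38, 30, 35, 7, 19, 29, 12, 21.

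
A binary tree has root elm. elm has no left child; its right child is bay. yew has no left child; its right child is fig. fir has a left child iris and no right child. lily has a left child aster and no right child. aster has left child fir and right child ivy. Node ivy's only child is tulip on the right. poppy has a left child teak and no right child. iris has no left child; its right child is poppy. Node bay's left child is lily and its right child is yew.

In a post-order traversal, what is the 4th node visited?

fir

Post-order visits the left subtree, then the right subtree, then the node.
At elm: no left child.
At elm: go right to bay.
  At bay: go left to lily.
    At lily: go left to aster.
      At aster: go left to fir.
        At fir: go left to iris.
          At iris: no left child.
          At iris: go right to poppy.
            At poppy: go left to teak.
              teak is a leaf — visit teak.
            At poppy: no right child.
            Visit poppy.
          Visit iris.
        At fir: no right child.
        Visit fir.
      At aster: go right to ivy.
        At ivy: no left child.
        At ivy: go right to tulip.
          tulip is a leaf — visit tulip.
        Visit ivy.
      Visit aster.
    At lily: no right child.
    Visit lily.
  At bay: go right to yew.
    At yew: no left child.
    At yew: go right to fig.
      fig is a leaf — visit fig.
    Visit yew.
  Visit bay.
Visit elm.
Full post-order sequence: teak, poppy, iris, fir, tulip, ivy, aster, lily, fig, yew, bay, elm.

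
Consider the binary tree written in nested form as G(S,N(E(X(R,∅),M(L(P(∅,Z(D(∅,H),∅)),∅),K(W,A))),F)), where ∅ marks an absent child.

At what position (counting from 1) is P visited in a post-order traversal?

Post-order visits the left subtree, then the right subtree, then the node.
At G: go left to S.
  S is a leaf — visit S.
At G: go right to N.
  At N: go left to E.
    At E: go left to X.
      At X: go left to R.
        R is a leaf — visit R.
      At X: no right child.
      Visit X.
    At E: go right to M.
      At M: go left to L.
        At L: go left to P.
          At P: no left child.
          At P: go right to Z.
            At Z: go left to D.
              At D: no left child.
              At D: go right to H.
                H is a leaf — visit H.
              Visit D.
            At Z: no right child.
            Visit Z.
          Visit P.
        At L: no right child.
        Visit L.
      At M: go right to K.
        At K: go left to W.
          W is a leaf — visit W.
        At K: go right to A.
          A is a leaf — visit A.
        Visit K.
      Visit M.
    Visit E.
  At N: go right to F.
    F is a leaf — visit F.
  Visit N.
Visit G.
Full post-order sequence: S, R, X, H, D, Z, P, L, W, A, K, M, E, F, N, G.

7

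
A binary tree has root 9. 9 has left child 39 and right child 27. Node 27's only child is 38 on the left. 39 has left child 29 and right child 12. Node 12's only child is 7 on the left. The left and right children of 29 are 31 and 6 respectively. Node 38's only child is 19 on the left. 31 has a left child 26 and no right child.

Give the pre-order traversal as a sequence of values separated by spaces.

9 39 29 31 26 6 12 7 27 38 19

Pre-order visits the node, then its left subtree, then its right subtree.
Visit 9.
At 9: go left to 39.
  Visit 39.
  At 39: go left to 29.
    Visit 29.
    At 29: go left to 31.
      Visit 31.
      At 31: go left to 26.
        26 is a leaf — visit 26.
      At 31: no right child.
    At 29: go right to 6.
      6 is a leaf — visit 6.
  At 39: go right to 12.
    Visit 12.
    At 12: go left to 7.
      7 is a leaf — visit 7.
    At 12: no right child.
At 9: go right to 27.
  Visit 27.
  At 27: go left to 38.
    Visit 38.
    At 38: go left to 19.
      19 is a leaf — visit 19.
    At 38: no right child.
  At 27: no right child.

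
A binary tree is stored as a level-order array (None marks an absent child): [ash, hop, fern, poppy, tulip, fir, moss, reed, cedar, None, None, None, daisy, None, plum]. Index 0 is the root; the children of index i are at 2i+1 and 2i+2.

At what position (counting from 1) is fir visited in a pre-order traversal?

8

Pre-order visits the node, then its left subtree, then its right subtree.
Visit ash.
At ash: go left to hop.
  Visit hop.
  At hop: go left to poppy.
    Visit poppy.
    At poppy: go left to reed.
      reed is a leaf — visit reed.
    At poppy: go right to cedar.
      cedar is a leaf — visit cedar.
  At hop: go right to tulip.
    tulip is a leaf — visit tulip.
At ash: go right to fern.
  Visit fern.
  At fern: go left to fir.
    Visit fir.
    At fir: no left child.
    At fir: go right to daisy.
      daisy is a leaf — visit daisy.
  At fern: go right to moss.
    Visit moss.
    At moss: no left child.
    At moss: go right to plum.
      plum is a leaf — visit plum.
Full pre-order sequence: ash, hop, poppy, reed, cedar, tulip, fern, fir, daisy, moss, plum.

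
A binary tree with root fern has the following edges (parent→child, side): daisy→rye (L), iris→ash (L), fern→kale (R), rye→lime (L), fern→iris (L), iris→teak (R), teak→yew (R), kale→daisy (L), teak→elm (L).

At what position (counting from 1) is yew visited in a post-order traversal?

Post-order visits the left subtree, then the right subtree, then the node.
At fern: go left to iris.
  At iris: go left to ash.
    ash is a leaf — visit ash.
  At iris: go right to teak.
    At teak: go left to elm.
      elm is a leaf — visit elm.
    At teak: go right to yew.
      yew is a leaf — visit yew.
    Visit teak.
  Visit iris.
At fern: go right to kale.
  At kale: go left to daisy.
    At daisy: go left to rye.
      At rye: go left to lime.
        lime is a leaf — visit lime.
      At rye: no right child.
      Visit rye.
    At daisy: no right child.
    Visit daisy.
  At kale: no right child.
  Visit kale.
Visit fern.
Full post-order sequence: ash, elm, yew, teak, iris, lime, rye, daisy, kale, fern.

3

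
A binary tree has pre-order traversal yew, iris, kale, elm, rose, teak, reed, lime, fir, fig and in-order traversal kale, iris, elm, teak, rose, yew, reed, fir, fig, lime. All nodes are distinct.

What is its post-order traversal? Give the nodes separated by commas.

kale, teak, rose, elm, iris, fig, fir, lime, reed, yew

The first element of pre-order is the root; it splits in-order into left and right subtrees.
Root yew: left subtree has 5 nodes {kale, iris, elm, teak, rose}, right has 4 {reed, fir, fig, lime}.
  Root iris: left subtree has 1 node {kale}, right has 3 {elm, teak, rose}.
    Root elm: left subtree has 0 nodes { }, right has 2 {teak, rose}.
      Root rose: left subtree has 1 node {teak}, right has 0 { }.
  Root reed: left subtree has 0 nodes { }, right has 3 {fir, fig, lime}.
    Root lime: left subtree has 2 nodes {fir, fig}, right has 0 { }.
      Root fir: left subtree has 0 nodes { }, right has 1 {fig}.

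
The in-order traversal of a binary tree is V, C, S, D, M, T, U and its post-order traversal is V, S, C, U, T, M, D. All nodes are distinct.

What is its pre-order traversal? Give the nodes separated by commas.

The last element of post-order is the root; it splits in-order into left and right subtrees.
Root D: left subtree has 3 nodes {V, C, S}, right has 3 {M, T, U}.
  Root C: left subtree has 1 node {V}, right has 1 {S}.
  Root M: left subtree has 0 nodes { }, right has 2 {T, U}.
    Root T: left subtree has 0 nodes { }, right has 1 {U}.

D, C, V, S, M, T, U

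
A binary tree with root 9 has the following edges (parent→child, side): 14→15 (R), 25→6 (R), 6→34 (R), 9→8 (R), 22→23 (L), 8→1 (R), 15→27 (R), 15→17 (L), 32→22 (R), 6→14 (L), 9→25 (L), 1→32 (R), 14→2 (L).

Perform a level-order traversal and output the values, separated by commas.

Level-order visits nodes level by level from the root, left to right within each level.
Level 0: 9
Level 1: 25, 8
Level 2: 6, 1
Level 3: 14, 34, 32
Level 4: 2, 15, 22
Level 5: 17, 27, 23

9, 25, 8, 6, 1, 14, 34, 32, 2, 15, 22, 17, 27, 23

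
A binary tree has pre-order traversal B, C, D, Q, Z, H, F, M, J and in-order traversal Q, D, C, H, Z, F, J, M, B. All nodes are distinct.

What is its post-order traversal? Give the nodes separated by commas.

The first element of pre-order is the root; it splits in-order into left and right subtrees.
Root B: left subtree has 8 nodes {Q, D, C, H, Z, F, J, M}, right has 0 { }.
  Root C: left subtree has 2 nodes {Q, D}, right has 5 {H, Z, F, J, M}.
    Root D: left subtree has 1 node {Q}, right has 0 { }.
    Root Z: left subtree has 1 node {H}, right has 3 {F, J, M}.
      Root F: left subtree has 0 nodes { }, right has 2 {J, M}.
        Root M: left subtree has 1 node {J}, right has 0 { }.

Q, D, H, J, M, F, Z, C, B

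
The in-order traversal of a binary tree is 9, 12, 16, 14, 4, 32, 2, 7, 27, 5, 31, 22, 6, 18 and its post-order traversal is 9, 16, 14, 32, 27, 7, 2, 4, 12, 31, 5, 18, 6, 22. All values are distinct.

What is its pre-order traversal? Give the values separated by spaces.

The last element of post-order is the root; it splits in-order into left and right subtrees.
Root 22: left subtree has 11 nodes {9, 12, 16, 14, 4, 32, 2, 7, 27, 5, 31}, right has 2 {6, 18}.
  Root 5: left subtree has 9 nodes {9, 12, 16, 14, 4, 32, 2, 7, 27}, right has 1 {31}.
    Root 12: left subtree has 1 node {9}, right has 7 {16, 14, 4, 32, 2, 7, 27}.
      Root 4: left subtree has 2 nodes {16, 14}, right has 4 {32, 2, 7, 27}.
        Root 14: left subtree has 1 node {16}, right has 0 { }.
        Root 2: left subtree has 1 node {32}, right has 2 {7, 27}.
          Root 7: left subtree has 0 nodes { }, right has 1 {27}.
  Root 6: left subtree has 0 nodes { }, right has 1 {18}.

22 5 12 9 4 14 16 2 32 7 27 31 6 18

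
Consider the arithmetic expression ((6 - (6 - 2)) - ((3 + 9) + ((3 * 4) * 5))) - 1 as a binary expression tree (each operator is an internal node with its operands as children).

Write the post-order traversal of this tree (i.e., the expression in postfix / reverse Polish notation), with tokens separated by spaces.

6 6 2 - - 3 9 + 3 4 * 5 * + - 1 -

Post-order on an expression tree gives postfix notation: for each operator, emit left operand, right operand, then the operator.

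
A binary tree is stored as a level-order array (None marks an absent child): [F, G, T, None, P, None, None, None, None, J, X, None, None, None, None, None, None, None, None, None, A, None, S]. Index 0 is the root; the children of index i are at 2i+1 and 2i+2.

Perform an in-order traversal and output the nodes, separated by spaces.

In-order visits the left subtree, then the node, then the right subtree.
At F: go left to G.
  At G: no left child.
  Visit G.
  At G: go right to P.
    At P: go left to J.
      At J: no left child.
      Visit J.
      At J: go right to A.
        A is a leaf — visit A.
    Visit P.
    At P: go right to X.
      At X: no left child.
      Visit X.
      At X: go right to S.
        S is a leaf — visit S.
Visit F.
At F: go right to T.
  T is a leaf — visit T.

G J A P X S F T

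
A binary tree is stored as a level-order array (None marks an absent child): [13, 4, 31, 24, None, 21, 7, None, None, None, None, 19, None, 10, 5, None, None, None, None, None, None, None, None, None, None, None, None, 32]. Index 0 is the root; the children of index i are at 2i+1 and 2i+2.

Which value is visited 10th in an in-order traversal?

5

In-order visits the left subtree, then the node, then the right subtree.
At 13: go left to 4.
  At 4: go left to 24.
    24 is a leaf — visit 24.
  Visit 4.
  At 4: no right child.
Visit 13.
At 13: go right to 31.
  At 31: go left to 21.
    At 21: go left to 19.
      19 is a leaf — visit 19.
    Visit 21.
    At 21: no right child.
  Visit 31.
  At 31: go right to 7.
    At 7: go left to 10.
      At 10: go left to 32.
        32 is a leaf — visit 32.
      Visit 10.
      At 10: no right child.
    Visit 7.
    At 7: go right to 5.
      5 is a leaf — visit 5.
Full in-order sequence: 24, 4, 13, 19, 21, 31, 32, 10, 7, 5.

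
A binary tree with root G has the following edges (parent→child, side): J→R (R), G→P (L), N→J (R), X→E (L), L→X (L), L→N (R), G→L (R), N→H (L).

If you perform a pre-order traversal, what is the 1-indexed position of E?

5

Pre-order visits the node, then its left subtree, then its right subtree.
Visit G.
At G: go left to P.
  P is a leaf — visit P.
At G: go right to L.
  Visit L.
  At L: go left to X.
    Visit X.
    At X: go left to E.
      E is a leaf — visit E.
    At X: no right child.
  At L: go right to N.
    Visit N.
    At N: go left to H.
      H is a leaf — visit H.
    At N: go right to J.
      Visit J.
      At J: no left child.
      At J: go right to R.
        R is a leaf — visit R.
Full pre-order sequence: G, P, L, X, E, N, H, J, R.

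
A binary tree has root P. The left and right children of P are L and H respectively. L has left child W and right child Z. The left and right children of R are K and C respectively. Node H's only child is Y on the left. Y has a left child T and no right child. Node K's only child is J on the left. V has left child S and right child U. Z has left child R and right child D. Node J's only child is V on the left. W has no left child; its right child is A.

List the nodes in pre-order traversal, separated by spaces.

P L W A Z R K J V S U C D H Y T

Pre-order visits the node, then its left subtree, then its right subtree.
Visit P.
At P: go left to L.
  Visit L.
  At L: go left to W.
    Visit W.
    At W: no left child.
    At W: go right to A.
      A is a leaf — visit A.
  At L: go right to Z.
    Visit Z.
    At Z: go left to R.
      Visit R.
      At R: go left to K.
        Visit K.
        At K: go left to J.
          Visit J.
          At J: go left to V.
            Visit V.
            At V: go left to S.
              S is a leaf — visit S.
            At V: go right to U.
              U is a leaf — visit U.
          At J: no right child.
        At K: no right child.
      At R: go right to C.
        C is a leaf — visit C.
    At Z: go right to D.
      D is a leaf — visit D.
At P: go right to H.
  Visit H.
  At H: go left to Y.
    Visit Y.
    At Y: go left to T.
      T is a leaf — visit T.
    At Y: no right child.
  At H: no right child.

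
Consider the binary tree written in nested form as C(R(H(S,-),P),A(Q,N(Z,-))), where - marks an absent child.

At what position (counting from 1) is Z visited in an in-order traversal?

In-order visits the left subtree, then the node, then the right subtree.
At C: go left to R.
  At R: go left to H.
    At H: go left to S.
      S is a leaf — visit S.
    Visit H.
    At H: no right child.
  Visit R.
  At R: go right to P.
    P is a leaf — visit P.
Visit C.
At C: go right to A.
  At A: go left to Q.
    Q is a leaf — visit Q.
  Visit A.
  At A: go right to N.
    At N: go left to Z.
      Z is a leaf — visit Z.
    Visit N.
    At N: no right child.
Full in-order sequence: S, H, R, P, C, Q, A, Z, N.

8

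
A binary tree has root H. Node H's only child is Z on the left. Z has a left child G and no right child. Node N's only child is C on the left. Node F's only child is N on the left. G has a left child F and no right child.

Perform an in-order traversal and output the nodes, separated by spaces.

C N F G Z H

In-order visits the left subtree, then the node, then the right subtree.
At H: go left to Z.
  At Z: go left to G.
    At G: go left to F.
      At F: go left to N.
        At N: go left to C.
          C is a leaf — visit C.
        Visit N.
        At N: no right child.
      Visit F.
      At F: no right child.
    Visit G.
    At G: no right child.
  Visit Z.
  At Z: no right child.
Visit H.
At H: no right child.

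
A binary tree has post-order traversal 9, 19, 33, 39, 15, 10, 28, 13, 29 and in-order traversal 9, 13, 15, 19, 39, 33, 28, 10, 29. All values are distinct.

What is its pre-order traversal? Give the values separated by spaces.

29 13 9 28 15 39 19 33 10

The last element of post-order is the root; it splits in-order into left and right subtrees.
Root 29: left subtree has 8 nodes {9, 13, 15, 19, 39, 33, 28, 10}, right has 0 { }.
  Root 13: left subtree has 1 node {9}, right has 6 {15, 19, 39, 33, 28, 10}.
    Root 28: left subtree has 4 nodes {15, 19, 39, 33}, right has 1 {10}.
      Root 15: left subtree has 0 nodes { }, right has 3 {19, 39, 33}.
        Root 39: left subtree has 1 node {19}, right has 1 {33}.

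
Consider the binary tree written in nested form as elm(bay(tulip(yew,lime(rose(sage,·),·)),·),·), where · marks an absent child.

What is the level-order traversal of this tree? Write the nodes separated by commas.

elm, bay, tulip, yew, lime, rose, sage

Level-order visits nodes level by level from the root, left to right within each level.
Level 0: elm
Level 1: bay
Level 2: tulip
Level 3: yew, lime
Level 4: rose
Level 5: sage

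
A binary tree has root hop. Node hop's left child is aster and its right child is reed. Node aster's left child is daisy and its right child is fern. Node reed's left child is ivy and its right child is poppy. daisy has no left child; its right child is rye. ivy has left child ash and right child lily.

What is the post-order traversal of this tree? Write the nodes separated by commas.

rye, daisy, fern, aster, ash, lily, ivy, poppy, reed, hop

Post-order visits the left subtree, then the right subtree, then the node.
At hop: go left to aster.
  At aster: go left to daisy.
    At daisy: no left child.
    At daisy: go right to rye.
      rye is a leaf — visit rye.
    Visit daisy.
  At aster: go right to fern.
    fern is a leaf — visit fern.
  Visit aster.
At hop: go right to reed.
  At reed: go left to ivy.
    At ivy: go left to ash.
      ash is a leaf — visit ash.
    At ivy: go right to lily.
      lily is a leaf — visit lily.
    Visit ivy.
  At reed: go right to poppy.
    poppy is a leaf — visit poppy.
  Visit reed.
Visit hop.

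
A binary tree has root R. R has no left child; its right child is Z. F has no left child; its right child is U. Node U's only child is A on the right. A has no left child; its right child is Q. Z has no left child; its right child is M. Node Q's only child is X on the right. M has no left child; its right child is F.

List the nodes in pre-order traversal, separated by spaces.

R Z M F U A Q X

Pre-order visits the node, then its left subtree, then its right subtree.
Visit R.
At R: no left child.
At R: go right to Z.
  Visit Z.
  At Z: no left child.
  At Z: go right to M.
    Visit M.
    At M: no left child.
    At M: go right to F.
      Visit F.
      At F: no left child.
      At F: go right to U.
        Visit U.
        At U: no left child.
        At U: go right to A.
          Visit A.
          At A: no left child.
          At A: go right to Q.
            Visit Q.
            At Q: no left child.
            At Q: go right to X.
              X is a leaf — visit X.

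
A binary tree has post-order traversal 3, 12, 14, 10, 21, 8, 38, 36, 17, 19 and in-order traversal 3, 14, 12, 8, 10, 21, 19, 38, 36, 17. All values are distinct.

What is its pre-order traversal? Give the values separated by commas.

19, 8, 14, 3, 12, 21, 10, 17, 36, 38

The last element of post-order is the root; it splits in-order into left and right subtrees.
Root 19: left subtree has 6 nodes {3, 14, 12, 8, 10, 21}, right has 3 {38, 36, 17}.
  Root 8: left subtree has 3 nodes {3, 14, 12}, right has 2 {10, 21}.
    Root 14: left subtree has 1 node {3}, right has 1 {12}.
    Root 21: left subtree has 1 node {10}, right has 0 { }.
  Root 17: left subtree has 2 nodes {38, 36}, right has 0 { }.
    Root 36: left subtree has 1 node {38}, right has 0 { }.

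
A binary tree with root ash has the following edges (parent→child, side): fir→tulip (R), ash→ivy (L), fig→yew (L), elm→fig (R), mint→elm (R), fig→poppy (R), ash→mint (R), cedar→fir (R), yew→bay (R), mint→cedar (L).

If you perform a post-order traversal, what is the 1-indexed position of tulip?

2

Post-order visits the left subtree, then the right subtree, then the node.
At ash: go left to ivy.
  ivy is a leaf — visit ivy.
At ash: go right to mint.
  At mint: go left to cedar.
    At cedar: no left child.
    At cedar: go right to fir.
      At fir: no left child.
      At fir: go right to tulip.
        tulip is a leaf — visit tulip.
      Visit fir.
    Visit cedar.
  At mint: go right to elm.
    At elm: no left child.
    At elm: go right to fig.
      At fig: go left to yew.
        At yew: no left child.
        At yew: go right to bay.
          bay is a leaf — visit bay.
        Visit yew.
      At fig: go right to poppy.
        poppy is a leaf — visit poppy.
      Visit fig.
    Visit elm.
  Visit mint.
Visit ash.
Full post-order sequence: ivy, tulip, fir, cedar, bay, yew, poppy, fig, elm, mint, ash.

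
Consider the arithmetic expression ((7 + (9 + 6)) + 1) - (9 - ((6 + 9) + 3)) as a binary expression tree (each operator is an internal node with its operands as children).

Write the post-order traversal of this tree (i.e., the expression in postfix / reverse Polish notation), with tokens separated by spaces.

7 9 6 + + 1 + 9 6 9 + 3 + - -

Post-order on an expression tree gives postfix notation: for each operator, emit left operand, right operand, then the operator.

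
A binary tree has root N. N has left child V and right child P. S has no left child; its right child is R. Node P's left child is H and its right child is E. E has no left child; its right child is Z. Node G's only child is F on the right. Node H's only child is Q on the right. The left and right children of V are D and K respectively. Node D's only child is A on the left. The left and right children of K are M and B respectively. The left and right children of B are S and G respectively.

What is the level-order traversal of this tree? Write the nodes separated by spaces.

N V P D K H E A M B Q Z S G R F

Level-order visits nodes level by level from the root, left to right within each level.
Level 0: N
Level 1: V, P
Level 2: D, K, H, E
Level 3: A, M, B, Q, Z
Level 4: S, G
Level 5: R, F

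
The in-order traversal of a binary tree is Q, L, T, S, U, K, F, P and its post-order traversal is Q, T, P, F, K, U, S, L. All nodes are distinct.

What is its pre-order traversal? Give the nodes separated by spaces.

L Q S T U K F P

The last element of post-order is the root; it splits in-order into left and right subtrees.
Root L: left subtree has 1 node {Q}, right has 6 {T, S, U, K, F, P}.
  Root S: left subtree has 1 node {T}, right has 4 {U, K, F, P}.
    Root U: left subtree has 0 nodes { }, right has 3 {K, F, P}.
      Root K: left subtree has 0 nodes { }, right has 2 {F, P}.
        Root F: left subtree has 0 nodes { }, right has 1 {P}.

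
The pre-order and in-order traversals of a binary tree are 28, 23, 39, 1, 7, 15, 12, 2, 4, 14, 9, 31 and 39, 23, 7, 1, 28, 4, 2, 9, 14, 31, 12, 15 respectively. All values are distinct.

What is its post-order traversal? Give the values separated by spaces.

The first element of pre-order is the root; it splits in-order into left and right subtrees.
Root 28: left subtree has 4 nodes {39, 23, 7, 1}, right has 7 {4, 2, 9, 14, 31, 12, 15}.
  Root 23: left subtree has 1 node {39}, right has 2 {7, 1}.
    Root 1: left subtree has 1 node {7}, right has 0 { }.
  Root 15: left subtree has 6 nodes {4, 2, 9, 14, 31, 12}, right has 0 { }.
    Root 12: left subtree has 5 nodes {4, 2, 9, 14, 31}, right has 0 { }.
      Root 2: left subtree has 1 node {4}, right has 3 {9, 14, 31}.
        Root 14: left subtree has 1 node {9}, right has 1 {31}.

39 7 1 23 4 9 31 14 2 12 15 28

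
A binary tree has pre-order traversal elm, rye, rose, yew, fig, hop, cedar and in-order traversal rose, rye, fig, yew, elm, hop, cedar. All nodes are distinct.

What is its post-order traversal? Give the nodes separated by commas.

The first element of pre-order is the root; it splits in-order into left and right subtrees.
Root elm: left subtree has 4 nodes {rose, rye, fig, yew}, right has 2 {hop, cedar}.
  Root rye: left subtree has 1 node {rose}, right has 2 {fig, yew}.
    Root yew: left subtree has 1 node {fig}, right has 0 { }.
  Root hop: left subtree has 0 nodes { }, right has 1 {cedar}.

rose, fig, yew, rye, cedar, hop, elm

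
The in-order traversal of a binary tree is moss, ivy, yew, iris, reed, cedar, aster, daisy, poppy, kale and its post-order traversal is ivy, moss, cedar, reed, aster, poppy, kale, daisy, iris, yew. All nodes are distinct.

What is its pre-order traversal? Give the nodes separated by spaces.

yew moss ivy iris daisy aster reed cedar kale poppy

The last element of post-order is the root; it splits in-order into left and right subtrees.
Root yew: left subtree has 2 nodes {moss, ivy}, right has 7 {iris, reed, cedar, aster, daisy, poppy, kale}.
  Root moss: left subtree has 0 nodes { }, right has 1 {ivy}.
  Root iris: left subtree has 0 nodes { }, right has 6 {reed, cedar, aster, daisy, poppy, kale}.
    Root daisy: left subtree has 3 nodes {reed, cedar, aster}, right has 2 {poppy, kale}.
      Root aster: left subtree has 2 nodes {reed, cedar}, right has 0 { }.
        Root reed: left subtree has 0 nodes { }, right has 1 {cedar}.
      Root kale: left subtree has 1 node {poppy}, right has 0 { }.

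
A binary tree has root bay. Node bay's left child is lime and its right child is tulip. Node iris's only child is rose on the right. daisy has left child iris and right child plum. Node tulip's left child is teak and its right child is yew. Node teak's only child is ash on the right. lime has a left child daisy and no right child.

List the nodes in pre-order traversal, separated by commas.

Pre-order visits the node, then its left subtree, then its right subtree.
Visit bay.
At bay: go left to lime.
  Visit lime.
  At lime: go left to daisy.
    Visit daisy.
    At daisy: go left to iris.
      Visit iris.
      At iris: no left child.
      At iris: go right to rose.
        rose is a leaf — visit rose.
    At daisy: go right to plum.
      plum is a leaf — visit plum.
  At lime: no right child.
At bay: go right to tulip.
  Visit tulip.
  At tulip: go left to teak.
    Visit teak.
    At teak: no left child.
    At teak: go right to ash.
      ash is a leaf — visit ash.
  At tulip: go right to yew.
    yew is a leaf — visit yew.

bay, lime, daisy, iris, rose, plum, tulip, teak, ash, yew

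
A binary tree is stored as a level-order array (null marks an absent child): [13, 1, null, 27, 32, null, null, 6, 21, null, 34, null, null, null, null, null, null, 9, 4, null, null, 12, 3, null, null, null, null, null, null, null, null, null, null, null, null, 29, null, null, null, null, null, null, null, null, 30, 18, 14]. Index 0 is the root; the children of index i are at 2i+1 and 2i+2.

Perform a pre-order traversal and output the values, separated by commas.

13, 1, 27, 6, 21, 9, 29, 4, 32, 34, 12, 30, 3, 18, 14

Pre-order visits the node, then its left subtree, then its right subtree.
Visit 13.
At 13: go left to 1.
  Visit 1.
  At 1: go left to 27.
    Visit 27.
    At 27: go left to 6.
      6 is a leaf — visit 6.
    At 27: go right to 21.
      Visit 21.
      At 21: go left to 9.
        Visit 9.
        At 9: go left to 29.
          29 is a leaf — visit 29.
        At 9: no right child.
      At 21: go right to 4.
        4 is a leaf — visit 4.
  At 1: go right to 32.
    Visit 32.
    At 32: no left child.
    At 32: go right to 34.
      Visit 34.
      At 34: go left to 12.
        Visit 12.
        At 12: no left child.
        At 12: go right to 30.
          30 is a leaf — visit 30.
      At 34: go right to 3.
        Visit 3.
        At 3: go left to 18.
          18 is a leaf — visit 18.
        At 3: go right to 14.
          14 is a leaf — visit 14.
At 13: no right child.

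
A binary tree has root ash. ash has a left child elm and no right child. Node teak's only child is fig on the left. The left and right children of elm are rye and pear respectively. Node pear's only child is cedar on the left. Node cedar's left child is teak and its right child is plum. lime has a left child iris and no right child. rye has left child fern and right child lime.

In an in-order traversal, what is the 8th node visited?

In-order visits the left subtree, then the node, then the right subtree.
At ash: go left to elm.
  At elm: go left to rye.
    At rye: go left to fern.
      fern is a leaf — visit fern.
    Visit rye.
    At rye: go right to lime.
      At lime: go left to iris.
        iris is a leaf — visit iris.
      Visit lime.
      At lime: no right child.
  Visit elm.
  At elm: go right to pear.
    At pear: go left to cedar.
      At cedar: go left to teak.
        At teak: go left to fig.
          fig is a leaf — visit fig.
        Visit teak.
        At teak: no right child.
      Visit cedar.
      At cedar: go right to plum.
        plum is a leaf — visit plum.
    Visit pear.
    At pear: no right child.
Visit ash.
At ash: no right child.
Full in-order sequence: fern, rye, iris, lime, elm, fig, teak, cedar, plum, pear, ash.

cedar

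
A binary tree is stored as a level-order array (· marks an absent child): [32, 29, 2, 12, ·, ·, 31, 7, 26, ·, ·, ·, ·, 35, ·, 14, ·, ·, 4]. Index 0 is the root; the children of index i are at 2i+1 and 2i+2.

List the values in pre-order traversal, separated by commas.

Pre-order visits the node, then its left subtree, then its right subtree.
Visit 32.
At 32: go left to 29.
  Visit 29.
  At 29: go left to 12.
    Visit 12.
    At 12: go left to 7.
      Visit 7.
      At 7: go left to 14.
        14 is a leaf — visit 14.
      At 7: no right child.
    At 12: go right to 26.
      Visit 26.
      At 26: no left child.
      At 26: go right to 4.
        4 is a leaf — visit 4.
  At 29: no right child.
At 32: go right to 2.
  Visit 2.
  At 2: no left child.
  At 2: go right to 31.
    Visit 31.
    At 31: go left to 35.
      35 is a leaf — visit 35.
    At 31: no right child.

32, 29, 12, 7, 14, 26, 4, 2, 31, 35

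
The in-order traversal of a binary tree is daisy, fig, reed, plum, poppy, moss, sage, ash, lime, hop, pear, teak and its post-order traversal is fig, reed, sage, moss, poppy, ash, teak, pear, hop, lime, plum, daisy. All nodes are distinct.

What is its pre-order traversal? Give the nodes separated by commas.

daisy, plum, reed, fig, lime, ash, poppy, moss, sage, hop, pear, teak

The last element of post-order is the root; it splits in-order into left and right subtrees.
Root daisy: left subtree has 0 nodes { }, right has 11 {fig, reed, plum, poppy, moss, sage, ash, lime, hop, pear, teak}.
  Root plum: left subtree has 2 nodes {fig, reed}, right has 8 {poppy, moss, sage, ash, lime, hop, pear, teak}.
    Root reed: left subtree has 1 node {fig}, right has 0 { }.
    Root lime: left subtree has 4 nodes {poppy, moss, sage, ash}, right has 3 {hop, pear, teak}.
      Root ash: left subtree has 3 nodes {poppy, moss, sage}, right has 0 { }.
        Root poppy: left subtree has 0 nodes { }, right has 2 {moss, sage}.
          Root moss: left subtree has 0 nodes { }, right has 1 {sage}.
      Root hop: left subtree has 0 nodes { }, right has 2 {pear, teak}.
        Root pear: left subtree has 0 nodes { }, right has 1 {teak}.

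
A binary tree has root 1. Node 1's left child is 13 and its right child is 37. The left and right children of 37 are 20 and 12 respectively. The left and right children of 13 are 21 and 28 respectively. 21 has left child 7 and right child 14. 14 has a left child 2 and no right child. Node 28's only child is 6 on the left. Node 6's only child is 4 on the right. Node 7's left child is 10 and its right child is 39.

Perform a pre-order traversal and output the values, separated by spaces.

Pre-order visits the node, then its left subtree, then its right subtree.
Visit 1.
At 1: go left to 13.
  Visit 13.
  At 13: go left to 21.
    Visit 21.
    At 21: go left to 7.
      Visit 7.
      At 7: go left to 10.
        10 is a leaf — visit 10.
      At 7: go right to 39.
        39 is a leaf — visit 39.
    At 21: go right to 14.
      Visit 14.
      At 14: go left to 2.
        2 is a leaf — visit 2.
      At 14: no right child.
  At 13: go right to 28.
    Visit 28.
    At 28: go left to 6.
      Visit 6.
      At 6: no left child.
      At 6: go right to 4.
        4 is a leaf — visit 4.
    At 28: no right child.
At 1: go right to 37.
  Visit 37.
  At 37: go left to 20.
    20 is a leaf — visit 20.
  At 37: go right to 12.
    12 is a leaf — visit 12.

1 13 21 7 10 39 14 2 28 6 4 37 20 12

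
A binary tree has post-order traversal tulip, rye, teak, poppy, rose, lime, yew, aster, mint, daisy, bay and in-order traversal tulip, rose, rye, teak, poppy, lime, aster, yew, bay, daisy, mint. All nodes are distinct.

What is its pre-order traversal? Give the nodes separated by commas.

bay, aster, lime, rose, tulip, poppy, teak, rye, yew, daisy, mint

The last element of post-order is the root; it splits in-order into left and right subtrees.
Root bay: left subtree has 8 nodes {tulip, rose, rye, teak, poppy, lime, aster, yew}, right has 2 {daisy, mint}.
  Root aster: left subtree has 6 nodes {tulip, rose, rye, teak, poppy, lime}, right has 1 {yew}.
    Root lime: left subtree has 5 nodes {tulip, rose, rye, teak, poppy}, right has 0 { }.
      Root rose: left subtree has 1 node {tulip}, right has 3 {rye, teak, poppy}.
        Root poppy: left subtree has 2 nodes {rye, teak}, right has 0 { }.
          Root teak: left subtree has 1 node {rye}, right has 0 { }.
  Root daisy: left subtree has 0 nodes { }, right has 1 {mint}.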